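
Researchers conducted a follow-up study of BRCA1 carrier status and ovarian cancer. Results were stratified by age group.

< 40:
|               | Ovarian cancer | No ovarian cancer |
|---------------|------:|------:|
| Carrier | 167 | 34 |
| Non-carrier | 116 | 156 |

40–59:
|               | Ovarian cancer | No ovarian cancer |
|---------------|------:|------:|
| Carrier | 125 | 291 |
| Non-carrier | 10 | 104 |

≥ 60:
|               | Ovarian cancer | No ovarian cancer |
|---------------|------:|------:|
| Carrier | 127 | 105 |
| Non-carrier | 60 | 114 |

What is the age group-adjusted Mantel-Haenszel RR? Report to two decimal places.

1.94

RR_MH = Σ(aᵢ·n₀ᵢ/nᵢ) / Σ(cᵢ·n₁ᵢ/nᵢ), with n₁ᵢ = aᵢ+bᵢ (exposed), n₀ᵢ = cᵢ+dᵢ (unexposed), nᵢ = n₁ᵢ+n₀ᵢ.
Stratum 1 (< 40): n₁ = 201, n₀ = 272, n = 473; a·n₀/n = 167·272/473 = 96.0338; c·n₁/n = 116·201/473 = 49.2939
Stratum 2 (40–59): n₁ = 416, n₀ = 114, n = 530; a·n₀/n = 125·114/530 = 26.8868; c·n₁/n = 10·416/530 = 7.8491
Stratum 3 (≥ 60): n₁ = 232, n₀ = 174, n = 406; a·n₀/n = 127·174/406 = 54.4286; c·n₁/n = 60·232/406 = 34.2857
RR_MH = (96.0338 + 26.8868 + 54.4286) / (49.2939 + 7.8491 + 34.2857) = 177.3492 / 91.4286 = 1.93976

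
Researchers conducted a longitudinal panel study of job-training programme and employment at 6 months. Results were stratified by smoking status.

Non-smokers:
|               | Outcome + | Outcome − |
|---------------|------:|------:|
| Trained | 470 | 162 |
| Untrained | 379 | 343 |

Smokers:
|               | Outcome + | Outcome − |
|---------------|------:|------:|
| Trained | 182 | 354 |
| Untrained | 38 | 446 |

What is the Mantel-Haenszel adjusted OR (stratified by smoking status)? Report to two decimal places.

3.39

OR_MH = Σ(aᵢdᵢ/nᵢ) / Σ(bᵢcᵢ/nᵢ), where nᵢ is the stratum total.
Stratum 1 (Non-smokers): n = 1354; a·d/n = 470·343/1354 = 119.0620; b·c/n = 162·379/1354 = 45.3456
Stratum 2 (Smokers): n = 1020; a·d/n = 182·446/1020 = 79.5804; b·c/n = 354·38/1020 = 13.1882
OR_MH = (119.0620 + 79.5804) / (45.3456 + 13.1882) = 198.6424 / 58.5339 = 3.39363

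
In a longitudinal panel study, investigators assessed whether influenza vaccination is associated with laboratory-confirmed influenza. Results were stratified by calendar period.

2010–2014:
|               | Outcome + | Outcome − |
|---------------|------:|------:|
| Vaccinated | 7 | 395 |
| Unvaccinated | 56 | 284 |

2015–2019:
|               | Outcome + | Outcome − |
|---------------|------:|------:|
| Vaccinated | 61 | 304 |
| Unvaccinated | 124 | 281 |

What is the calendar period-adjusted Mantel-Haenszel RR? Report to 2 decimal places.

0.40

RR_MH = Σ(aᵢ·n₀ᵢ/nᵢ) / Σ(cᵢ·n₁ᵢ/nᵢ), with n₁ᵢ = aᵢ+bᵢ (exposed), n₀ᵢ = cᵢ+dᵢ (unexposed), nᵢ = n₁ᵢ+n₀ᵢ.
Stratum 1 (2010–2014): n₁ = 402, n₀ = 340, n = 742; a·n₀/n = 7·340/742 = 3.2075; c·n₁/n = 56·402/742 = 30.3396
Stratum 2 (2015–2019): n₁ = 365, n₀ = 405, n = 770; a·n₀/n = 61·405/770 = 32.0844; c·n₁/n = 124·365/770 = 58.7792
RR_MH = (3.2075 + 32.0844) / (30.3396 + 58.7792) = 35.2920 / 89.1188 = 0.39601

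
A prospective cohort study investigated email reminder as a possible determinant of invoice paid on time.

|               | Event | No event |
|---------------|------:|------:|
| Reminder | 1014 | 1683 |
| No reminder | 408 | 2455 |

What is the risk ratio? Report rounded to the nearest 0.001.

Cells: a = 1014, b = 1683, c = 408, d = 2455.
Risk in exposed = 1014/2697 = 0.37597; risk in unexposed = 408/2863 = 0.14251.
RR = 0.37597 / 0.14251 = 2.63826
The risk among the exposed is 2.64 times that among the unexposed.

2.638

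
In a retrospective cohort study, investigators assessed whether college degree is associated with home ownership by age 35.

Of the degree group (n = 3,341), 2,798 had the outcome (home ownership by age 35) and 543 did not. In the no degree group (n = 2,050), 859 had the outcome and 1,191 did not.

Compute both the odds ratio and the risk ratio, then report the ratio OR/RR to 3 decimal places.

From the description: a = 2798, b = 543, c = 859, d = 1191.
OR = (2798·1191)/(543·859) = 3332418/466437 = 7.14441
Risk in exposed = 2798/3341 = 0.83747; risk in unexposed = 859/2050 = 0.41902; RR = 1.99863
OR/RR = 7.14441 / 1.99863 = 3.57466
The outcome is not rare, so the OR lies further from 1 than the RR.

3.575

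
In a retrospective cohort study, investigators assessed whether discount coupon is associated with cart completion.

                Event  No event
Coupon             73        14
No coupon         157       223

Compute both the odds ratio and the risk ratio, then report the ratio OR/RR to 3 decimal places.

3.647

Cells: a = 73, b = 14, c = 157, d = 223.
OR = (73·223)/(14·157) = 16279/2198 = 7.40628
Risk in exposed = 73/87 = 0.83908; risk in unexposed = 157/380 = 0.41316; RR = 2.03090
OR/RR = 7.40628 / 2.03090 = 3.64680
The outcome is not rare, so the OR lies further from 1 than the RR.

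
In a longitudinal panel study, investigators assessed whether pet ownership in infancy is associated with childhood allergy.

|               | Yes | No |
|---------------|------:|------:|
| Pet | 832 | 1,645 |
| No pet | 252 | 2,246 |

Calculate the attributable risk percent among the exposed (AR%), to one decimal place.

70.0

Cells: a = 832, b = 1645, c = 252, d = 2246.
Risk in exposed = 832/2477 = 0.33589; risk in unexposed = 252/2498 = 0.10088.
RR = 0.33589/0.10088 = 3.32958
AR% = (RR − 1)/RR × 100 = (3.32958 − 1)/3.32958 × 100 = 69.9662%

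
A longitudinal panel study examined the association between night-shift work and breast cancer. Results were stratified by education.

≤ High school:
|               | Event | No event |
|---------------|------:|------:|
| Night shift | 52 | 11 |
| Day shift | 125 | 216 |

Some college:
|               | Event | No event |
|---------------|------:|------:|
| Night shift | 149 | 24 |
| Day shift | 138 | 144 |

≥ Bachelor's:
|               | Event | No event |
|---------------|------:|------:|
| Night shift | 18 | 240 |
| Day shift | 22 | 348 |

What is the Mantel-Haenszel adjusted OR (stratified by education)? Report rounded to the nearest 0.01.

4.45

OR_MH = Σ(aᵢdᵢ/nᵢ) / Σ(bᵢcᵢ/nᵢ), where nᵢ is the stratum total.
Stratum 1 (≤ High school): n = 404; a·d/n = 52·216/404 = 27.8020; b·c/n = 11·125/404 = 3.4035
Stratum 2 (Some college): n = 455; a·d/n = 149·144/455 = 47.1560; b·c/n = 24·138/455 = 7.2791
Stratum 3 (≥ Bachelor's): n = 628; a·d/n = 18·348/628 = 9.9745; b·c/n = 240·22/628 = 8.4076
OR_MH = (27.8020 + 47.1560 + 9.9745) / (3.4035 + 7.2791 + 8.4076) = 84.9325 / 19.0902 = 4.44901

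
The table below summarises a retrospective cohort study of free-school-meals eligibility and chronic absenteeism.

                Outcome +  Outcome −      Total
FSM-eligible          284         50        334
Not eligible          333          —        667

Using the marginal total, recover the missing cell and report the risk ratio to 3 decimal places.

1.703

The missing cell is in the unexposed row: 667 − 333 = 334.
So a = 284, b = 50, c = 333, d = 334.
RR = [a/(a+b)] / [c/(c+d)] = (284/334) / (333/667) = 0.85030/0.49925 = 1.70315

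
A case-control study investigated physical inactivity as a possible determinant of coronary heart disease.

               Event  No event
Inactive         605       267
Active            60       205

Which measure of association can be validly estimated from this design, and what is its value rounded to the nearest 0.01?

Cells: a = 605, b = 267, c = 60, d = 205.
This is a case-control study: participants were sampled on outcome status, so risks in the source population cannot be estimated directly — relative risk is not valid here. The odds ratio is the appropriate measure.
OR = (a·d)/(b·c) = (605 × 205) / (267 × 60) = 124025 / 16020 = 7.74189

7.74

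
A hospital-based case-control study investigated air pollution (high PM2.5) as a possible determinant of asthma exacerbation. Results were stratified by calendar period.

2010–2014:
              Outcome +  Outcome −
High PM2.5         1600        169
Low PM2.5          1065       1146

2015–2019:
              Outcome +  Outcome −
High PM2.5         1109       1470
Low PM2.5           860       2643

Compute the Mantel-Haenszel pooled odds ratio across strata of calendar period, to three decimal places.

OR_MH = Σ(aᵢdᵢ/nᵢ) / Σ(bᵢcᵢ/nᵢ), where nᵢ is the stratum total.
Stratum 1 (2010–2014): n = 3980; a·d/n = 1600·1146/3980 = 460.7035; b·c/n = 169·1065/3980 = 45.2224
Stratum 2 (2015–2019): n = 6082; a·d/n = 1109·2643/6082 = 481.9281; b·c/n = 1470·860/6082 = 207.8593
OR_MH = (460.7035 + 481.9281) / (45.2224 + 207.8593) = 942.6317 / 253.0816 = 3.72462

3.725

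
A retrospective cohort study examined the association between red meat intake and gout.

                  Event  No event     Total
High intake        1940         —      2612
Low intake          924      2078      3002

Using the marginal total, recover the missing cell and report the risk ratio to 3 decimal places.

The missing cell is in the exposed row: 2612 − 1940 = 672.
So a = 1940, b = 672, c = 924, d = 2078.
RR = [a/(a+b)] / [c/(c+d)] = (1940/2612) / (924/3002) = 0.74273/0.30779 = 2.41306

2.413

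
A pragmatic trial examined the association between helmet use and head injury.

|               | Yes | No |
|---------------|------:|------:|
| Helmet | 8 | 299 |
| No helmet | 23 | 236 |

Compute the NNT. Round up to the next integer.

Risk in treated group = 8/307 = 0.02606; risk in control = 23/259 = 0.08880.
Absolute risk reduction = 0.08880 − 0.02606 = 0.06274
NNT = 1 / ARR = 1 / 0.06274 = 15.938 → round up → 16

16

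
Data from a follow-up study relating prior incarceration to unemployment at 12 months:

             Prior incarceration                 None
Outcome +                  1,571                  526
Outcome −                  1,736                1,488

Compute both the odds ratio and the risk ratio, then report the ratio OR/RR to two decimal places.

Reading the table with exposure as columns: a = 1571 (Prior incarceration, case), b = 1736 (Prior incarceration, non-case), c = 526 (None, case), d = 1488.
OR = (1571·1488)/(1736·526) = 2337648/913136 = 2.56002
Risk in exposed = 1571/3307 = 0.47505; risk in unexposed = 526/2014 = 0.26117; RR = 1.81893
OR/RR = 2.56002 / 1.81893 = 1.40743
The outcome is not rare, so the OR lies further from 1 than the RR.

1.41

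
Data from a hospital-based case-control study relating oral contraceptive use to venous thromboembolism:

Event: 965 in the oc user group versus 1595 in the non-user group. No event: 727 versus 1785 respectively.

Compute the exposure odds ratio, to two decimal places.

1.49

From the description: a = 965, b = 727, c = 1595, d = 1785.
OR = (a·d)/(b·c) = (965 × 1785) / (727 × 1595) = 1722525 / 1159565 = 1.48549
The odds of venous thromboembolism are about 1.49 times as high in the oc user group.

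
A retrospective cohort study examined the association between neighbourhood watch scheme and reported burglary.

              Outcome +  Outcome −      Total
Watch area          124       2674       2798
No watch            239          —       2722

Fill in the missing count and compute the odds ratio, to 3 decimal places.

The missing cell is in the unexposed row: 2722 − 239 = 2483.
So a = 124, b = 2674, c = 239, d = 2483.
OR = (a·d)/(b·c) = (124 × 2483) / (2674 × 239) = 307892 / 639086 = 0.48177

0.482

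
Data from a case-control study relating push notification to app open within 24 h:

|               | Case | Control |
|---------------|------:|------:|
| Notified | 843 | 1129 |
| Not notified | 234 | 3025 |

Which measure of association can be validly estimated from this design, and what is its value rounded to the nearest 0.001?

Cells: a = 843, b = 1129, c = 234, d = 3025.
This is a case-control study: participants were sampled on outcome status, so risks in the source population cannot be estimated directly — relative risk is not valid here. The odds ratio is the appropriate measure.
OR = (a·d)/(b·c) = (843 × 3025) / (1129 × 234) = 2550075 / 264186 = 9.65257

9.653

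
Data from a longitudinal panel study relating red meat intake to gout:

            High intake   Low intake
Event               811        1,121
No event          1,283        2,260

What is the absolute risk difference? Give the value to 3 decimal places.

0.056

Reading the table with exposure as columns: a = 811 (High intake, case), b = 1283 (High intake, non-case), c = 1121 (Low intake, case), d = 2260.
Risk in exposed = 811/2094 = 0.387297; risk in unexposed = 1121/3381 = 0.331559.
Risk difference = 0.387297 − 0.331559 = 0.055738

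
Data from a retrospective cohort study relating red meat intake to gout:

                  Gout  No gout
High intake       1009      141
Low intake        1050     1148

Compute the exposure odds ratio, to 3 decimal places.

Cells: a = 1009, b = 141, c = 1050, d = 1148.
OR = (a·d)/(b·c) = (1009 × 1148) / (141 × 1050) = 1158332 / 148050 = 7.82392
The odds of gout are about 7.82 times as high in the high intake group.

7.824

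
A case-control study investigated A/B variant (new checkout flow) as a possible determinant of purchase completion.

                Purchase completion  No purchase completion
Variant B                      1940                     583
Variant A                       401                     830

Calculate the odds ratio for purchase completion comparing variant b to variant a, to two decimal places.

6.89

Cells: a = 1940, b = 583, c = 401, d = 830.
OR = (a·d)/(b·c) = (1940 × 830) / (583 × 401) = 1610200 / 233783 = 6.88758
The odds of purchase completion are about 6.89 times as high in the variant b group.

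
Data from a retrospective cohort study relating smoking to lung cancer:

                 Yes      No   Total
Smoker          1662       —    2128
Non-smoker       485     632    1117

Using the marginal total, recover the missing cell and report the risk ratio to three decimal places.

1.799

The missing cell is in the exposed row: 2128 − 1662 = 466.
So a = 1662, b = 466, c = 485, d = 632.
RR = [a/(a+b)] / [c/(c+d)] = (1662/2128) / (485/1117) = 0.78102/0.43420 = 1.79875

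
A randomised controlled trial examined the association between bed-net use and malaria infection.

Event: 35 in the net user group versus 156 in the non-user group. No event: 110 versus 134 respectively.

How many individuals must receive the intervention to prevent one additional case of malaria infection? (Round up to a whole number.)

4

Risk in treated group = 35/145 = 0.24138; risk in control = 156/290 = 0.53793.
Absolute risk reduction = 0.53793 − 0.24138 = 0.29655
NNT = 1 / ARR = 1 / 0.29655 = 3.372 → round up → 4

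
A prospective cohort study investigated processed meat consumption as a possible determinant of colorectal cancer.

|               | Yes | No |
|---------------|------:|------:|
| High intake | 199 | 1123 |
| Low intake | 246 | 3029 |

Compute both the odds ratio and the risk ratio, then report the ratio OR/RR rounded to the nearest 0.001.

1.089

Cells: a = 199, b = 1123, c = 246, d = 3029.
OR = (199·3029)/(1123·246) = 602771/276258 = 2.18191
Risk in exposed = 199/1322 = 0.15053; risk in unexposed = 246/3275 = 0.07511; RR = 2.00400
OR/RR = 2.18191 / 2.00400 = 1.08878
The outcome is not rare, so the OR lies further from 1 than the RR.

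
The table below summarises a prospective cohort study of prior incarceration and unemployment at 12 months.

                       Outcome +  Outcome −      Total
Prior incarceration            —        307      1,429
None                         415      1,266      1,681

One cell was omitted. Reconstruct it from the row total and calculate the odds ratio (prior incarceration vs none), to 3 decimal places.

11.149

The missing cell is in the exposed row: 1429 − 307 = 1122.
So a = 1122, b = 307, c = 415, d = 1266.
OR = (a·d)/(b·c) = (1122 × 1266) / (307 × 415) = 1420452 / 127405 = 11.14911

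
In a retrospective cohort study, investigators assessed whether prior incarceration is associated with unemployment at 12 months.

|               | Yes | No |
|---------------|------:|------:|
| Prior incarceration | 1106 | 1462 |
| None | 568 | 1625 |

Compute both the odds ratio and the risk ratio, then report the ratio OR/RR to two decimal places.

Cells: a = 1106, b = 1462, c = 568, d = 1625.
OR = (1106·1625)/(1462·568) = 1797250/830416 = 2.16428
Risk in exposed = 1106/2568 = 0.43069; risk in unexposed = 568/2193 = 0.25901; RR = 1.66284
OR/RR = 2.16428 / 1.66284 = 1.30155
The outcome is not rare, so the OR lies further from 1 than the RR.

1.30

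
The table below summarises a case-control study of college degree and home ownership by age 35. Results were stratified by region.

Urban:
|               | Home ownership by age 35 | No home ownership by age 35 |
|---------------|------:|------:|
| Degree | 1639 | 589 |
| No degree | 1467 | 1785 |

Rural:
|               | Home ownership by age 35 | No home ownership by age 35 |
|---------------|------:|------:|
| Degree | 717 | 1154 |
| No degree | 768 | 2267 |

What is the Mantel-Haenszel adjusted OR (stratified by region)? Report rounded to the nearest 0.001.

2.557

OR_MH = Σ(aᵢdᵢ/nᵢ) / Σ(bᵢcᵢ/nᵢ), where nᵢ is the stratum total.
Stratum 1 (Urban): n = 5480; a·d/n = 1639·1785/5480 = 533.8714; b·c/n = 589·1467/5480 = 157.6757
Stratum 2 (Rural): n = 4906; a·d/n = 717·2267/4906 = 331.3166; b·c/n = 1154·768/4906 = 180.6506
OR_MH = (533.8714 + 331.3166) / (157.6757 + 180.6506) = 865.1879 / 338.3264 = 2.55726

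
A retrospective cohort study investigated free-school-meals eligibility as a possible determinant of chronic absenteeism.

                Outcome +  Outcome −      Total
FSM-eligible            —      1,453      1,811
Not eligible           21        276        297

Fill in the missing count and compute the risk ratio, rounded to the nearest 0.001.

2.796

The missing cell is in the exposed row: 1811 − 1453 = 358.
So a = 358, b = 1453, c = 21, d = 276.
RR = [a/(a+b)] / [c/(c+d)] = (358/1811) / (21/297) = 0.19768/0.07071 = 2.79577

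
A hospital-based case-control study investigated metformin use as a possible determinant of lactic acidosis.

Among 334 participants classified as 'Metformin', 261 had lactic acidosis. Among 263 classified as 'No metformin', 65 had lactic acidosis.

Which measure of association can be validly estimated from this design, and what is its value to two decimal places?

From the description: a = 261, b = 73, c = 65, d = 198.
This is a hospital-based case-control study: participants were sampled on outcome status, so risks in the source population cannot be estimated directly — relative risk is not valid here. The odds ratio is the appropriate measure.
OR = (a·d)/(b·c) = (261 × 198) / (73 × 65) = 51678 / 4745 = 10.89104

10.89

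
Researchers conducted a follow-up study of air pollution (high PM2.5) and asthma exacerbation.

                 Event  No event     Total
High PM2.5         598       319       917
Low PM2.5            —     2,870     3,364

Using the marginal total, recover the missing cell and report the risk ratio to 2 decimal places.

4.44

The missing cell is in the unexposed row: 3364 − 2870 = 494.
So a = 598, b = 319, c = 494, d = 2870.
RR = [a/(a+b)] / [c/(c+d)] = (598/917) / (494/3364) = 0.65213/0.14685 = 4.44080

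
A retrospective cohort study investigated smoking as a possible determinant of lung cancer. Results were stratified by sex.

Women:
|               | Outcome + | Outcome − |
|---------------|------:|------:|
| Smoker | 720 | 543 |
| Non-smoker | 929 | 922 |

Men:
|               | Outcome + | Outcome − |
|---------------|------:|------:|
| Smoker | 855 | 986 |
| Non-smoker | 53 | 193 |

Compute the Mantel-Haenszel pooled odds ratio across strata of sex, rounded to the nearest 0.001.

OR_MH = Σ(aᵢdᵢ/nᵢ) / Σ(bᵢcᵢ/nᵢ), where nᵢ is the stratum total.
Stratum 1 (Women): n = 3114; a·d/n = 720·922/3114 = 213.1792; b·c/n = 543·929/3114 = 161.9933
Stratum 2 (Men): n = 2087; a·d/n = 855·193/2087 = 79.0680; b·c/n = 986·53/2087 = 25.0398
OR_MH = (213.1792 + 79.0680) / (161.9933 + 25.0398) = 292.2472 / 187.0330 = 1.56254

1.563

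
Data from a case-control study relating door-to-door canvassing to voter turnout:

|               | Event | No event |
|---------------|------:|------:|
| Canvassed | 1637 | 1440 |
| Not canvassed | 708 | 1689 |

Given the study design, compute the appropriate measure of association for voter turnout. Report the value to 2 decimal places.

2.71

Cells: a = 1637, b = 1440, c = 708, d = 1689.
This is a case-control study: participants were sampled on outcome status, so risks in the source population cannot be estimated directly — relative risk is not valid here. The odds ratio is the appropriate measure.
OR = (a·d)/(b·c) = (1637 × 1689) / (1440 × 708) = 2764893 / 1019520 = 2.71196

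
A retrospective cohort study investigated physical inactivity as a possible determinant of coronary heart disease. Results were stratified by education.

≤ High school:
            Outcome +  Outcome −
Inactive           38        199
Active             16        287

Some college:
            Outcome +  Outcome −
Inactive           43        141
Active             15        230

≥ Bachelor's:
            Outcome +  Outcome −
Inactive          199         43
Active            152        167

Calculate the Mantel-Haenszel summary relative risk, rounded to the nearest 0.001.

2.012

RR_MH = Σ(aᵢ·n₀ᵢ/nᵢ) / Σ(cᵢ·n₁ᵢ/nᵢ), with n₁ᵢ = aᵢ+bᵢ (exposed), n₀ᵢ = cᵢ+dᵢ (unexposed), nᵢ = n₁ᵢ+n₀ᵢ.
Stratum 1 (≤ High school): n₁ = 237, n₀ = 303, n = 540; a·n₀/n = 38·303/540 = 21.3222; c·n₁/n = 16·237/540 = 7.0222
Stratum 2 (Some college): n₁ = 184, n₀ = 245, n = 429; a·n₀/n = 43·245/429 = 24.5571; c·n₁/n = 15·184/429 = 6.4336
Stratum 3 (≥ Bachelor's): n₁ = 242, n₀ = 319, n = 561; a·n₀/n = 199·319/561 = 113.1569; c·n₁/n = 152·242/561 = 65.5686
RR_MH = (21.3222 + 24.5571 + 113.1569) / (7.0222 + 6.4336 + 65.5686) = 159.0362 / 79.0244 = 2.01249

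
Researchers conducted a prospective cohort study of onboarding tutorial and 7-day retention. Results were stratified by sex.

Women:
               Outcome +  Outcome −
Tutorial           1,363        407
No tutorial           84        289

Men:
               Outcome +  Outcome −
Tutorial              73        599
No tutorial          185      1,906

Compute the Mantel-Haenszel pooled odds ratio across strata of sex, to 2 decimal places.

4.18

OR_MH = Σ(aᵢdᵢ/nᵢ) / Σ(bᵢcᵢ/nᵢ), where nᵢ is the stratum total.
Stratum 1 (Women): n = 2143; a·d/n = 1363·289/2143 = 183.8110; b·c/n = 407·84/2143 = 15.9533
Stratum 2 (Men): n = 2763; a·d/n = 73·1906/2763 = 50.3576; b·c/n = 599·185/2763 = 40.1068
OR_MH = (183.8110 + 50.3576) / (15.9533 + 40.1068) = 234.1686 / 56.0601 = 4.17710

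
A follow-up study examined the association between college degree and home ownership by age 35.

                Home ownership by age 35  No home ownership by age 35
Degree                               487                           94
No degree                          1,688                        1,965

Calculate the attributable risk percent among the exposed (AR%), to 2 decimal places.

Cells: a = 487, b = 94, c = 1688, d = 1965.
Risk in exposed = 487/581 = 0.83821; risk in unexposed = 1688/3653 = 0.46209.
RR = 0.83821/0.46209 = 1.81397
AR% = (RR − 1)/RR × 100 = (1.81397 − 1)/1.81397 × 100 = 44.8723%

44.87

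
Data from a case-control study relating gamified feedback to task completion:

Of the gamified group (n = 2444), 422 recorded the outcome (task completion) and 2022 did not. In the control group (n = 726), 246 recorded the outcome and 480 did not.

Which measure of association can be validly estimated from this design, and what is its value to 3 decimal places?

From the description: a = 422, b = 2022, c = 246, d = 480.
This is a case-control study: participants were sampled on outcome status, so risks in the source population cannot be estimated directly — relative risk is not valid here. The odds ratio is the appropriate measure.
OR = (a·d)/(b·c) = (422 × 480) / (2022 × 246) = 202560 / 497412 = 0.40723

0.407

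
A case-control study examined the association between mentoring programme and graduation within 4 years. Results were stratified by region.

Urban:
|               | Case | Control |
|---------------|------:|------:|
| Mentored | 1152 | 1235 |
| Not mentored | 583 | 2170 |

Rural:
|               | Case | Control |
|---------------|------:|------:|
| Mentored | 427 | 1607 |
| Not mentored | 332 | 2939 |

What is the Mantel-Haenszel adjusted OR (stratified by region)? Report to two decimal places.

3.00

OR_MH = Σ(aᵢdᵢ/nᵢ) / Σ(bᵢcᵢ/nᵢ), where nᵢ is the stratum total.
Stratum 1 (Urban): n = 5140; a·d/n = 1152·2170/5140 = 486.3502; b·c/n = 1235·583/5140 = 140.0788
Stratum 2 (Rural): n = 5305; a·d/n = 427·2939/5305 = 236.5604; b·c/n = 1607·332/5305 = 100.5700
OR_MH = (486.3502 + 236.5604) / (140.0788 + 100.5700) = 722.9106 / 240.6488 = 3.00401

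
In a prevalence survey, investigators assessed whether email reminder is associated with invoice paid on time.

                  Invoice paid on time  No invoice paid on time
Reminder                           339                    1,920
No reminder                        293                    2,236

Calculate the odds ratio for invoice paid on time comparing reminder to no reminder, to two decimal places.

1.35

Cells: a = 339, b = 1920, c = 293, d = 2236.
OR = (a·d)/(b·c) = (339 × 2236) / (1920 × 293) = 758004 / 562560 = 1.34742
The odds of invoice paid on time are about 1.35 times as high in the reminder group.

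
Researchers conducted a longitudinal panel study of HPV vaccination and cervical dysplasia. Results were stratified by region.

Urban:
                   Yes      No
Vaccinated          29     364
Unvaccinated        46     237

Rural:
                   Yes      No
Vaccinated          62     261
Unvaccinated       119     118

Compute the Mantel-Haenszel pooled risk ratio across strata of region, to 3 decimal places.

RR_MH = Σ(aᵢ·n₀ᵢ/nᵢ) / Σ(cᵢ·n₁ᵢ/nᵢ), with n₁ᵢ = aᵢ+bᵢ (exposed), n₀ᵢ = cᵢ+dᵢ (unexposed), nᵢ = n₁ᵢ+n₀ᵢ.
Stratum 1 (Urban): n₁ = 393, n₀ = 283, n = 676; a·n₀/n = 29·283/676 = 12.1405; c·n₁/n = 46·393/676 = 26.7426
Stratum 2 (Rural): n₁ = 323, n₀ = 237, n = 560; a·n₀/n = 62·237/560 = 26.2393; c·n₁/n = 119·323/560 = 68.6375
RR_MH = (12.1405 + 26.2393) / (26.7426 + 68.6375) = 38.3798 / 95.3801 = 0.40239

0.402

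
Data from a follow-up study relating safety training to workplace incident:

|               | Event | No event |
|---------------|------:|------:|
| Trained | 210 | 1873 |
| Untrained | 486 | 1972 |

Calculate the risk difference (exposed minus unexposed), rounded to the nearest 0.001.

Cells: a = 210, b = 1873, c = 486, d = 1972.
Risk in exposed = 210/2083 = 0.100816; risk in unexposed = 486/2458 = 0.197722.
Risk difference = 0.100816 − 0.197722 = -0.096906

-0.097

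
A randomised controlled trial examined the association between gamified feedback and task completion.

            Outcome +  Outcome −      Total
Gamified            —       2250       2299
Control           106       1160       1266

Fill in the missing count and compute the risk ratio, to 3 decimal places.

The missing cell is in the exposed row: 2299 − 2250 = 49.
So a = 49, b = 2250, c = 106, d = 1160.
RR = [a/(a+b)] / [c/(c+d)] = (49/2299) / (106/1266) = 0.02131/0.08373 = 0.25456

0.255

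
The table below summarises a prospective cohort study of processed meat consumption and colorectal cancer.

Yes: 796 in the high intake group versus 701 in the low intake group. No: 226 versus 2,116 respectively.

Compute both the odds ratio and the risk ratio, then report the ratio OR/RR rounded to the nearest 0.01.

3.40

From the description: a = 796, b = 226, c = 701, d = 2116.
OR = (796·2116)/(226·701) = 1684336/158426 = 10.63169
Risk in exposed = 796/1022 = 0.77886; risk in unexposed = 701/2817 = 0.24885; RR = 3.12990
OR/RR = 10.63169 / 3.12990 = 3.39681
The outcome is not rare, so the OR lies further from 1 than the RR.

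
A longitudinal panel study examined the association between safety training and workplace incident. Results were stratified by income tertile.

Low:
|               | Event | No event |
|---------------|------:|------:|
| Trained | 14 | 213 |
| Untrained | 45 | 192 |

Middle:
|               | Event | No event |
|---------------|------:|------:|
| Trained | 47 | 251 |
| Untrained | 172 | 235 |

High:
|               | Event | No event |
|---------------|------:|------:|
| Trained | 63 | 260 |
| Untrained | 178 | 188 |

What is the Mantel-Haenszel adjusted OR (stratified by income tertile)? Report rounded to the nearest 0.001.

OR_MH = Σ(aᵢdᵢ/nᵢ) / Σ(bᵢcᵢ/nᵢ), where nᵢ is the stratum total.
Stratum 1 (Low): n = 464; a·d/n = 14·192/464 = 5.7931; b·c/n = 213·45/464 = 20.6573
Stratum 2 (Middle): n = 705; a·d/n = 47·235/705 = 15.6667; b·c/n = 251·172/705 = 61.2369
Stratum 3 (High): n = 689; a·d/n = 63·188/689 = 17.1901; b·c/n = 260·178/689 = 67.1698
OR_MH = (5.7931 + 15.6667 + 17.1901) / (20.6573 + 61.2369 + 67.1698) = 38.6499 / 149.0640 = 0.25928

0.259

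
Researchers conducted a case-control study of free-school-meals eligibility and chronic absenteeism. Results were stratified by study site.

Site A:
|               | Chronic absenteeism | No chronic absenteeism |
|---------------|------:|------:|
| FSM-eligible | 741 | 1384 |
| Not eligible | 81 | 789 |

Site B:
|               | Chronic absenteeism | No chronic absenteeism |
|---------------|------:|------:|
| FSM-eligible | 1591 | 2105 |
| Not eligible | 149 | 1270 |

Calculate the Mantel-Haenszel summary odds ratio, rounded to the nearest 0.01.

5.98

OR_MH = Σ(aᵢdᵢ/nᵢ) / Σ(bᵢcᵢ/nᵢ), where nᵢ is the stratum total.
Stratum 1 (Site A): n = 2995; a·d/n = 741·789/2995 = 195.2083; b·c/n = 1384·81/2995 = 37.4304
Stratum 2 (Site B): n = 5115; a·d/n = 1591·1270/5115 = 395.0283; b·c/n = 2105·149/5115 = 61.3187
OR_MH = (195.2083 + 395.0283) / (37.4304 + 61.3187) = 590.2367 / 98.7491 = 5.97714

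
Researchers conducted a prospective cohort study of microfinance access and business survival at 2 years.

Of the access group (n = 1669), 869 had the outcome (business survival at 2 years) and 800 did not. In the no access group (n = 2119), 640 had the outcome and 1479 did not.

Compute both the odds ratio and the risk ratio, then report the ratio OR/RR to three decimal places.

From the description: a = 869, b = 800, c = 640, d = 1479.
OR = (869·1479)/(800·640) = 1285251/512000 = 2.51026
Risk in exposed = 869/1669 = 0.52067; risk in unexposed = 640/2119 = 0.30203; RR = 1.72391
OR/RR = 2.51026 / 1.72391 = 1.45614
The outcome is not rare, so the OR lies further from 1 than the RR.

1.456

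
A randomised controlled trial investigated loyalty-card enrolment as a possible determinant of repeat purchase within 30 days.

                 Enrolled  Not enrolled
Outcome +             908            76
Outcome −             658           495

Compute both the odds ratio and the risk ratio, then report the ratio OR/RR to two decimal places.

2.06

Reading the table with exposure as columns: a = 908 (Enrolled, case), b = 658 (Enrolled, non-case), c = 76 (Not enrolled, case), d = 495.
OR = (908·495)/(658·76) = 449460/50008 = 8.98776
Risk in exposed = 908/1566 = 0.57982; risk in unexposed = 76/571 = 0.13310; RR = 4.35629
OR/RR = 8.98776 / 4.35629 = 2.06317
The outcome is not rare, so the OR lies further from 1 than the RR.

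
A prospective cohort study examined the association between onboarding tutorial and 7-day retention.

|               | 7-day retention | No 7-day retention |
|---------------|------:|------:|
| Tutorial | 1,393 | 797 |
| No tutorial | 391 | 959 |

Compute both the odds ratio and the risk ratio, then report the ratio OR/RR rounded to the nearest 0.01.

Cells: a = 1393, b = 797, c = 391, d = 959.
OR = (1393·959)/(797·391) = 1335887/311627 = 4.28681
Risk in exposed = 1393/2190 = 0.63607; risk in unexposed = 391/1350 = 0.28963; RR = 2.19616
OR/RR = 4.28681 / 2.19616 = 1.95196
The outcome is not rare, so the OR lies further from 1 than the RR.

1.95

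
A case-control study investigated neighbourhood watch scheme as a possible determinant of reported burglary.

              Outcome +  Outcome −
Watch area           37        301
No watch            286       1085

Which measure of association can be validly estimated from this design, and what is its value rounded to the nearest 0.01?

Cells: a = 37, b = 301, c = 286, d = 1085.
This is a case-control study: participants were sampled on outcome status, so risks in the source population cannot be estimated directly — relative risk is not valid here. The odds ratio is the appropriate measure.
OR = (a·d)/(b·c) = (37 × 1085) / (301 × 286) = 40145 / 86086 = 0.46634

0.47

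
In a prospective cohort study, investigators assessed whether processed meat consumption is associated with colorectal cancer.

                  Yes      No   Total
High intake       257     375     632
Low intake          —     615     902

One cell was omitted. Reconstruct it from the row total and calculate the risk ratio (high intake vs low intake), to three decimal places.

1.278

The missing cell is in the unexposed row: 902 − 615 = 287.
So a = 257, b = 375, c = 287, d = 615.
RR = [a/(a+b)] / [c/(c+d)] = (257/632) / (287/902) = 0.40665/0.31818 = 1.27803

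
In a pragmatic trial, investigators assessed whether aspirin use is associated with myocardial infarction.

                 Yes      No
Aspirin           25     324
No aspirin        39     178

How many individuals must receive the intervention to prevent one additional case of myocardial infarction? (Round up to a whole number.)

Risk in treated group = 25/349 = 0.07163; risk in control = 39/217 = 0.17972.
Absolute risk reduction = 0.17972 − 0.07163 = 0.10809
NNT = 1 / ARR = 1 / 0.10809 = 9.252 → round up → 10

10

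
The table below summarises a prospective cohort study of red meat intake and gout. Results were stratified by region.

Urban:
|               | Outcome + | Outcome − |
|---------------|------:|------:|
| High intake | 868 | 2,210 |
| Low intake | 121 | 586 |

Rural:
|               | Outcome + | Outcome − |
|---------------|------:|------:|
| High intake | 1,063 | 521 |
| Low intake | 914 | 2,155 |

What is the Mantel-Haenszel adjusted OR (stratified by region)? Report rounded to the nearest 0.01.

3.62

OR_MH = Σ(aᵢdᵢ/nᵢ) / Σ(bᵢcᵢ/nᵢ), where nᵢ is the stratum total.
Stratum 1 (Urban): n = 3785; a·d/n = 868·586/3785 = 134.3852; b·c/n = 2210·121/3785 = 70.6499
Stratum 2 (Rural): n = 4653; a·d/n = 1063·2155/4653 = 492.3200; b·c/n = 521·914/4653 = 102.3413
OR_MH = (134.3852 + 492.3200) / (70.6499 + 102.3413) = 626.7052 / 172.9912 = 3.62276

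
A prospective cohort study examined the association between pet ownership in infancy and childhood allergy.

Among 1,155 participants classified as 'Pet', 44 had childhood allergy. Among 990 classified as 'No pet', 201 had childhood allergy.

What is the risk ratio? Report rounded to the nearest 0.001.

From the description: a = 44, b = 1111, c = 201, d = 789.
Risk in exposed = 44/1155 = 0.03810; risk in unexposed = 201/990 = 0.20303.
RR = 0.03810 / 0.20303 = 0.18763
The risk is 81% lower among the exposed than among the unexposed.

0.188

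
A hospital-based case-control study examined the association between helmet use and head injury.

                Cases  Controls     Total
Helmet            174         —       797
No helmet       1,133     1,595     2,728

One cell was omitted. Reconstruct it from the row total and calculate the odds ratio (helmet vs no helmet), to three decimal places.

The missing cell is in the exposed row: 797 − 174 = 623.
So a = 174, b = 623, c = 1133, d = 1595.
OR = (a·d)/(b·c) = (174 × 1595) / (623 × 1133) = 277530 / 705859 = 0.39318

0.393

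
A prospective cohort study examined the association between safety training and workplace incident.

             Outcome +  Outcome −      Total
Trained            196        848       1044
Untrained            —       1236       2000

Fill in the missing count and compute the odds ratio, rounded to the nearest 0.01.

0.37

The missing cell is in the unexposed row: 2000 − 1236 = 764.
So a = 196, b = 848, c = 764, d = 1236.
OR = (a·d)/(b·c) = (196 × 1236) / (848 × 764) = 242256 / 647872 = 0.37393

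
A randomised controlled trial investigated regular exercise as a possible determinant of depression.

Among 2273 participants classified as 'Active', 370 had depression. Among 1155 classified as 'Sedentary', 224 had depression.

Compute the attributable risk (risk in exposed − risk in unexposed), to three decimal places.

From the description: a = 370, b = 1903, c = 224, d = 931.
Risk in exposed = 370/2273 = 0.162780; risk in unexposed = 224/1155 = 0.193939.
Risk difference = 0.162780 − 0.193939 = -0.031159

-0.031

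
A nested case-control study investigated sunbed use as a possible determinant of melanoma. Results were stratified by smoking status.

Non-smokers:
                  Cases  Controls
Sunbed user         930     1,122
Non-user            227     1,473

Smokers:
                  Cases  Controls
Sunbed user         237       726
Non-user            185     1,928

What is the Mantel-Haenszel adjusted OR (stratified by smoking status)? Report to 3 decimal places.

4.605

OR_MH = Σ(aᵢdᵢ/nᵢ) / Σ(bᵢcᵢ/nᵢ), where nᵢ is the stratum total.
Stratum 1 (Non-smokers): n = 3752; a·d/n = 930·1473/3752 = 365.1093; b·c/n = 1122·227/3752 = 67.8822
Stratum 2 (Smokers): n = 3076; a·d/n = 237·1928/3076 = 148.5488; b·c/n = 726·185/3076 = 43.6638
OR_MH = (365.1093 + 148.5488) / (67.8822 + 43.6638) = 513.6580 / 111.5460 = 4.60490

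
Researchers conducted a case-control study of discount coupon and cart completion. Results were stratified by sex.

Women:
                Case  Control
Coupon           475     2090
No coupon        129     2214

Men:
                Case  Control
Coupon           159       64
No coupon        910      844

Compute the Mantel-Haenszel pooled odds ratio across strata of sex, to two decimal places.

3.34

OR_MH = Σ(aᵢdᵢ/nᵢ) / Σ(bᵢcᵢ/nᵢ), where nᵢ is the stratum total.
Stratum 1 (Women): n = 4908; a·d/n = 475·2214/4908 = 214.2726; b·c/n = 2090·129/4908 = 54.9328
Stratum 2 (Men): n = 1977; a·d/n = 159·844/1977 = 67.8786; b·c/n = 64·910/1977 = 29.4588
OR_MH = (214.2726 + 67.8786) / (54.9328 + 29.4588) = 282.1512 / 84.3915 = 3.34336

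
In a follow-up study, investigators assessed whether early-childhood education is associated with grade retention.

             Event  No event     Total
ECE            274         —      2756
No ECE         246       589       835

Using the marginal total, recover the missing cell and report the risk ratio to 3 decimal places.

0.337

The missing cell is in the exposed row: 2756 − 274 = 2482.
So a = 274, b = 2482, c = 246, d = 589.
RR = [a/(a+b)] / [c/(c+d)] = (274/2756) / (246/835) = 0.09942/0.29461 = 0.33746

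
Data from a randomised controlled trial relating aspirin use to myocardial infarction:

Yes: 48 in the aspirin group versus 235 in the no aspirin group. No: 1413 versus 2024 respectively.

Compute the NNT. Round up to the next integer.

15

Risk in treated group = 48/1461 = 0.03285; risk in control = 235/2259 = 0.10403.
Absolute risk reduction = 0.10403 − 0.03285 = 0.07117
NNT = 1 / ARR = 1 / 0.07117 = 14.050 → round up → 15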